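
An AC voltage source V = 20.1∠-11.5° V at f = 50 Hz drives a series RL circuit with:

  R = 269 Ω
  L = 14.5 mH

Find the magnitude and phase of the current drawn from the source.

Step 1 — Angular frequency: ω = 2π·f = 2π·50 = 314.2 rad/s.
Step 2 — Component impedances:
  R: Z = R = 269 Ω
  L: Z = jωL = j·314.2·0.0145 = 0 + j4.555 Ω
Step 3 — Series combination: Z_total = R + L = 269 + j4.555 Ω = 269∠1.0° Ω.
Step 4 — Source phasor: V = 20.1∠-11.5° V = 19.7 - j4.007 V.
Step 5 — Ohm's law: I = V / Z_total = (19.7 - j4.007) / (269 + j4.555) = 0.07295 - j0.01613 A.
Step 6 — Convert to polar: |I| = 0.07471 A, ∠I = -12.5°.

I = 0.07471∠-12.5° A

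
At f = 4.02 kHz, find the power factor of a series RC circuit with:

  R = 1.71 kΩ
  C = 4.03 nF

Step 1 — Angular frequency: ω = 2π·f = 2π·4020 = 2.526e+04 rad/s.
Step 2 — Component impedances:
  R: Z = R = 1710 Ω
  C: Z = 1/(jωC) = -j/(ω·C) = 0 - j9824 Ω
Step 3 — Series combination: Z_total = R + C = 1710 - j9824 Ω = 9972∠-80.1° Ω.
Step 4 — Power factor: PF = cos(φ) = Re(Z)/|Z| = 1710/9972 = 0.1715.
Step 5 — Type: Im(Z) = -9824 ⇒ leading (phase φ = -80.1°).

PF = 0.1715 (leading, φ = -80.1°)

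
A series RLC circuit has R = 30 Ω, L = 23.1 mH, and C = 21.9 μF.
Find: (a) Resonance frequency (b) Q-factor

Step 1 — Resonance condition Im(Z)=0 gives ω₀ = 1/√(LC).
Step 2 — ω₀ = 1/√(0.0231·2.19e-05) = 1406 rad/s.
Step 3 — f₀ = ω₀/(2π) = 223.8 Hz.
Step 4 — Series Q: Q = ω₀L/R = 1406·0.0231/30 = 1.083.

(a) f₀ = 223.8 Hz  (b) Q = 1.083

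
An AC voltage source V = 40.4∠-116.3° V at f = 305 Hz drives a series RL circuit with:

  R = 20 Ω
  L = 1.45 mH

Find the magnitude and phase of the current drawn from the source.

Step 1 — Angular frequency: ω = 2π·f = 2π·305 = 1916 rad/s.
Step 2 — Component impedances:
  R: Z = R = 20 Ω
  L: Z = jωL = j·1916·0.00145 = 0 + j2.779 Ω
Step 3 — Series combination: Z_total = R + L = 20 + j2.779 Ω = 20.19∠7.9° Ω.
Step 4 — Source phasor: V = 40.4∠-116.3° V = -17.9 - j36.22 V.
Step 5 — Ohm's law: I = V / Z_total = (-17.9 - j36.22) / (20 + j2.779) = -1.125 - j1.655 A.
Step 6 — Convert to polar: |I| = 2.001 A, ∠I = -124.2°.

I = 2.001∠-124.2° A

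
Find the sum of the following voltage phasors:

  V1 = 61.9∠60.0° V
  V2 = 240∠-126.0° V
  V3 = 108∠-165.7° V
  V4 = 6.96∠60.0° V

Step 1 — Convert each phasor to rectangular form:
  V1 = 61.9·(cos(60.0°) + j·sin(60.0°)) = 30.95 + j53.61 V
  V2 = 240·(cos(-126.0°) + j·sin(-126.0°)) = -141.1 - j194.2 V
  V3 = 108·(cos(-165.7°) + j·sin(-165.7°)) = -104.7 - j26.68 V
  V4 = 6.96·(cos(60.0°) + j·sin(60.0°)) = 3.48 + j6.028 V
Step 2 — Sum components: V_total = -211.3 - j161.2 V.
Step 3 — Convert to polar: |V_total| = 265.8 V, ∠V_total = -142.7°.

V_total = 265.8∠-142.7° V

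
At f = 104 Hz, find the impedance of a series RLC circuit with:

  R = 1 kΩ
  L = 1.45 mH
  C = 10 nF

Step 1 — Angular frequency: ω = 2π·f = 2π·104 = 653.5 rad/s.
Step 2 — Component impedances:
  R: Z = R = 1000 Ω
  L: Z = jωL = j·653.5·0.00145 = 0 + j0.9475 Ω
  C: Z = 1/(jωC) = -j/(ω·C) = 0 - j1.53e+05 Ω
Step 3 — Series combination: Z_total = R + L + C = 1000 - j1.53e+05 Ω = 1.53e+05∠-89.6° Ω.

Z = 1000 - j1.53e+05 Ω = 1.53e+05∠-89.6° Ω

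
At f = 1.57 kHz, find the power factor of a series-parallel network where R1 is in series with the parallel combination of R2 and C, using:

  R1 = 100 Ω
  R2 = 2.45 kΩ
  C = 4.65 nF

Step 1 — Angular frequency: ω = 2π·f = 2π·1570 = 9865 rad/s.
Step 2 — Component impedances:
  R1: Z = R = 100 Ω
  R2: Z = R = 2450 Ω
  C: Z = 1/(jωC) = -j/(ω·C) = 0 - j2.18e+04 Ω
Step 3 — Parallel branch: R2 || C = 1/(1/R2 + 1/C) = 2419 - j271.9 Ω.
Step 4 — Series with R1: Z_total = R1 + (R2 || C) = 2519 - j271.9 Ω = 2534∠-6.2° Ω.
Step 5 — Power factor: PF = cos(φ) = Re(Z)/|Z| = 2519.4/2534.1 = 0.9942.
Step 6 — Type: Im(Z) = -271.9 ⇒ leading (phase φ = -6.2°).

PF = 0.9942 (leading, φ = -6.2°)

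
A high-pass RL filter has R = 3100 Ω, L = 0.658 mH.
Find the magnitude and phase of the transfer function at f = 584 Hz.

Step 1 — Angular frequency: ω = 2π·584 = 3669 rad/s.
Step 2 — Transfer function: H(jω) = jωL/(R + jωL).
Step 3 — Numerator jωL = j·2.414; denominator R + jωL = 3100 + j2.414.
Step 4 — H = 6.066e-07 + j0.0007789.
Step 5 — Magnitude: |H| = 0.0007789 (-62.2 dB); phase: φ = 90.0°.

|H| = 0.0007789 (-62.2 dB), φ = 90.0°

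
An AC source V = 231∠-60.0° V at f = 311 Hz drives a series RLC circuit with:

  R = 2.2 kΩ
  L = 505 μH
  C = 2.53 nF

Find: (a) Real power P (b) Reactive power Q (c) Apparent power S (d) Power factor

Step 1 — Angular frequency: ω = 2π·f = 2π·311 = 1954 rad/s.
Step 2 — Component impedances:
  R: Z = R = 2200 Ω
  L: Z = jωL = j·1954·0.000505 = 0 + j0.9868 Ω
  C: Z = 1/(jωC) = -j/(ω·C) = 0 - j2.023e+05 Ω
Step 3 — Series combination: Z_total = R + L + C = 2200 - j2.023e+05 Ω = 2.023e+05∠-89.4° Ω.
Step 4 — Source phasor: V = 231∠-60.0° V = 115.5 - j200.1 V.
Step 5 — Current: I = V / Z = 0.0009951 + j0.0005602 A = 0.001142∠29.4° A.
Step 6 — Complex power: S = V·I* = 0.002869 - j0.2638 VA.
Step 7 — Real power: P = Re(S) = 0.002869 W.
Step 8 — Reactive power: Q = Im(S) = -0.2638 VAR.
Step 9 — Apparent power: |S| = 0.2638 VA.
Step 10 — Power factor: PF = P/|S| = 0.01088 (leading).

(a) P = 0.002869 W  (b) Q = -0.2638 VAR  (c) S = 0.2638 VA  (d) PF = 0.01088 (leading)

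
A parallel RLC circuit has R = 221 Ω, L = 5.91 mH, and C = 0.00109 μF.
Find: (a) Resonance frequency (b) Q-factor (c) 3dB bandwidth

Step 1 — Resonance: ω₀ = 1/√(LC) = 1/√(0.00591·1.09e-09) = 3.94e+05 rad/s.
Step 2 — f₀ = ω₀/(2π) = 6.271e+04 Hz.
Step 3 — Parallel Q: Q = R/(ω₀L) = 221/(3.94e+05·0.00591) = 0.09491.
Step 4 — Bandwidth: Δω = ω₀/Q = 4.151e+06 rad/s; BW = Δω/(2π) = 6.607e+05 Hz.

(a) f₀ = 6.271e+04 Hz  (b) Q = 0.09491  (c) BW = 6.607e+05 Hz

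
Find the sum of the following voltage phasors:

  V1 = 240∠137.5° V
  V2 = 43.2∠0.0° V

Step 1 — Convert each phasor to rectangular form:
  V1 = 240·(cos(137.5°) + j·sin(137.5°)) = -176.9 + j162.1 V
  V2 = 43.2·(cos(0.0°) + j·sin(0.0°)) = 43.2 V
Step 2 — Sum components: V_total = -133.7 + j162.1 V.
Step 3 — Convert to polar: |V_total| = 210.2 V, ∠V_total = 129.5°.

V_total = 210.2∠129.5° V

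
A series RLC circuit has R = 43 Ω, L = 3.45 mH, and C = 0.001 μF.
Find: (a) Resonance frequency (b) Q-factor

Step 1 — Resonance condition Im(Z)=0 gives ω₀ = 1/√(LC).
Step 2 — ω₀ = 1/√(0.00345·1e-09) = 5.384e+05 rad/s.
Step 3 — f₀ = ω₀/(2π) = 8.569e+04 Hz.
Step 4 — Series Q: Q = ω₀L/R = 5.384e+05·0.00345/43 = 43.2.

(a) f₀ = 8.569e+04 Hz  (b) Q = 43.2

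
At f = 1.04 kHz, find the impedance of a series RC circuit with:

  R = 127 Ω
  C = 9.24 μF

Step 1 — Angular frequency: ω = 2π·f = 2π·1040 = 6535 rad/s.
Step 2 — Component impedances:
  R: Z = R = 127 Ω
  C: Z = 1/(jωC) = -j/(ω·C) = 0 - j16.56 Ω
Step 3 — Series combination: Z_total = R + C = 127 - j16.56 Ω = 128.1∠-7.4° Ω.

Z = 127 - j16.56 Ω = 128.1∠-7.4° Ω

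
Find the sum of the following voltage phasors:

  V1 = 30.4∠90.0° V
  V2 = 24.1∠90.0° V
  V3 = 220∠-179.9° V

Step 1 — Convert each phasor to rectangular form:
  V1 = 30.4·(cos(90.0°) + j·sin(90.0°)) = 0 + j30.4 V
  V2 = 24.1·(cos(90.0°) + j·sin(90.0°)) = 0 + j24.1 V
  V3 = 220·(cos(-179.9°) + j·sin(-179.9°)) = -220 - j0.384 V
Step 2 — Sum components: V_total = -220 + j54.12 V.
Step 3 — Convert to polar: |V_total| = 226.6 V, ∠V_total = 166.2°.

V_total = 226.6∠166.2° V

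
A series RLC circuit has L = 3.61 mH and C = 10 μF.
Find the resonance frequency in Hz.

Step 1 — Resonance condition Im(Z)=0 gives ω₀ = 1/√(LC).
Step 2 — ω₀ = 1/√(0.00361·1e-05) = 5263 rad/s.
Step 3 — f₀ = ω₀/(2π) = 837.7 Hz.

f₀ = 837.7 Hz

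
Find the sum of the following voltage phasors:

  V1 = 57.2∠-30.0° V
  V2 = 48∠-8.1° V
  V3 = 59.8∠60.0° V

Step 1 — Convert each phasor to rectangular form:
  V1 = 57.2·(cos(-30.0°) + j·sin(-30.0°)) = 49.54 - j28.6 V
  V2 = 48·(cos(-8.1°) + j·sin(-8.1°)) = 47.52 - j6.763 V
  V3 = 59.8·(cos(60.0°) + j·sin(60.0°)) = 29.9 + j51.79 V
Step 2 — Sum components: V_total = 127 + j16.43 V.
Step 3 — Convert to polar: |V_total| = 128 V, ∠V_total = 7.4°.

V_total = 128∠7.4° V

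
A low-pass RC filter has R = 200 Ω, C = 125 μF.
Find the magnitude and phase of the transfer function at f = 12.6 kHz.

Step 1 — Angular frequency: ω = 2π·1.26e+04 = 7.917e+04 rad/s.
Step 2 — Transfer function: H(jω) = 1/(1 + jωRC).
Step 3 — Denominator: 1 + jωRC = 1 + j·7.917e+04·200·0.000125 = 1 + j1979.
Step 4 — H = 2.553e-07 - j0.0005053.
Step 5 — Magnitude: |H| = 0.0005053 (-65.9 dB); phase: φ = -90.0°.

|H| = 0.0005053 (-65.9 dB), φ = -90.0°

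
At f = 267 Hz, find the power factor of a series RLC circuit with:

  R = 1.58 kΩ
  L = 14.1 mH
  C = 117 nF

Step 1 — Angular frequency: ω = 2π·f = 2π·267 = 1678 rad/s.
Step 2 — Component impedances:
  R: Z = R = 1580 Ω
  L: Z = jωL = j·1678·0.0141 = 0 + j23.65 Ω
  C: Z = 1/(jωC) = -j/(ω·C) = 0 - j5095 Ω
Step 3 — Series combination: Z_total = R + L + C = 1580 - j5071 Ω = 5312∠-72.7° Ω.
Step 4 — Power factor: PF = cos(φ) = Re(Z)/|Z| = 1580/5311.5 = 0.2975.
Step 5 — Type: Im(Z) = -5071 ⇒ leading (phase φ = -72.7°).

PF = 0.2975 (leading, φ = -72.7°)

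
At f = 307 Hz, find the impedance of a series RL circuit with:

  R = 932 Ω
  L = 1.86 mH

Step 1 — Angular frequency: ω = 2π·f = 2π·307 = 1929 rad/s.
Step 2 — Component impedances:
  R: Z = R = 932 Ω
  L: Z = jωL = j·1929·0.00186 = 0 + j3.588 Ω
Step 3 — Series combination: Z_total = R + L = 932 + j3.588 Ω = 932∠0.2° Ω.

Z = 932 + j3.588 Ω = 932∠0.2° Ω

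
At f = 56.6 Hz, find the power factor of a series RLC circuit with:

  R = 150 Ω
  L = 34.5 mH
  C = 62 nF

Step 1 — Angular frequency: ω = 2π·f = 2π·56.6 = 355.6 rad/s.
Step 2 — Component impedances:
  R: Z = R = 150 Ω
  L: Z = jωL = j·355.6·0.0345 = 0 + j12.27 Ω
  C: Z = 1/(jωC) = -j/(ω·C) = 0 - j4.535e+04 Ω
Step 3 — Series combination: Z_total = R + L + C = 150 - j4.534e+04 Ω = 4.534e+04∠-89.8° Ω.
Step 4 — Power factor: PF = cos(φ) = Re(Z)/|Z| = 150/4.534e+04 = 0.003308.
Step 5 — Type: Im(Z) = -4.534e+04 ⇒ leading (phase φ = -89.8°).

PF = 0.003308 (leading, φ = -89.8°)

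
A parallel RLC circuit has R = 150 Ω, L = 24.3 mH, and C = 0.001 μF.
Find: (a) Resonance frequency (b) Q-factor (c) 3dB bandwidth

Step 1 — Resonance: ω₀ = 1/√(LC) = 1/√(0.0243·1e-09) = 2.029e+05 rad/s.
Step 2 — f₀ = ω₀/(2π) = 3.229e+04 Hz.
Step 3 — Parallel Q: Q = R/(ω₀L) = 150/(2.029e+05·0.0243) = 0.03043.
Step 4 — Bandwidth: Δω = ω₀/Q = 6.667e+06 rad/s; BW = Δω/(2π) = 1.061e+06 Hz.

(a) f₀ = 3.229e+04 Hz  (b) Q = 0.03043  (c) BW = 1.061e+06 Hz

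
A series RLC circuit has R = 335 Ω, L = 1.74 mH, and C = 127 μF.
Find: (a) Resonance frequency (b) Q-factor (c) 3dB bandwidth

Step 1 — Resonance condition Im(Z)=0 gives ω₀ = 1/√(LC).
Step 2 — ω₀ = 1/√(0.00174·0.000127) = 2127 rad/s.
Step 3 — f₀ = ω₀/(2π) = 338.6 Hz.
Step 4 — Series Q: Q = ω₀L/R = 2127·0.00174/335 = 0.01105.
Step 5 — 3dB bandwidth: Δω = ω₀/Q = 1.925e+05 rad/s; BW = Δω/(2π) = 3.064e+04 Hz.

(a) f₀ = 338.6 Hz  (b) Q = 0.01105  (c) BW = 3.064e+04 Hz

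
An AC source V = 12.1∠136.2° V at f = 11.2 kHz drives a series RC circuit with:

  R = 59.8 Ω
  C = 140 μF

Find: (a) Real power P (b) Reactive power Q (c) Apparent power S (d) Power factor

Step 1 — Angular frequency: ω = 2π·f = 2π·1.12e+04 = 7.037e+04 rad/s.
Step 2 — Component impedances:
  R: Z = R = 59.8 Ω
  C: Z = 1/(jωC) = -j/(ω·C) = 0 - j0.1015 Ω
Step 3 — Series combination: Z_total = R + C = 59.8 - j0.1015 Ω = 59.8∠-0.1° Ω.
Step 4 — Source phasor: V = 12.1∠136.2° V = -8.733 + j8.375 V.
Step 5 — Current: I = V / Z = -0.1463 + j0.1398 A = 0.2023∠136.3° A.
Step 6 — Complex power: S = V·I* = 2.448 - j0.004156 VA.
Step 7 — Real power: P = Re(S) = 2.448 W.
Step 8 — Reactive power: Q = Im(S) = -0.004156 VAR.
Step 9 — Apparent power: |S| = 2.448 VA.
Step 10 — Power factor: PF = P/|S| = 1 (leading).

(a) P = 2.448 W  (b) Q = -0.004156 VAR  (c) S = 2.448 VA  (d) PF = 1 (leading)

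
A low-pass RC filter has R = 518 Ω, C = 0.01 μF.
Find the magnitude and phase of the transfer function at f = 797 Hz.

Step 1 — Angular frequency: ω = 2π·797 = 5008 rad/s.
Step 2 — Transfer function: H(jω) = 1/(1 + jωRC).
Step 3 — Denominator: 1 + jωRC = 1 + j·5008·518·1e-08 = 1 + j0.02594.
Step 4 — H = 0.9993 - j0.02592.
Step 5 — Magnitude: |H| = 0.9997 (-0.0 dB); phase: φ = -1.5°.

|H| = 0.9997 (-0.0 dB), φ = -1.5°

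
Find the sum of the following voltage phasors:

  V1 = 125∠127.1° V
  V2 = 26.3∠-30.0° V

Step 1 — Convert each phasor to rectangular form:
  V1 = 125·(cos(127.1°) + j·sin(127.1°)) = -75.4 + j99.7 V
  V2 = 26.3·(cos(-30.0°) + j·sin(-30.0°)) = 22.78 - j13.15 V
Step 2 — Sum components: V_total = -52.62 + j86.55 V.
Step 3 — Convert to polar: |V_total| = 101.3 V, ∠V_total = 121.3°.

V_total = 101.3∠121.3° V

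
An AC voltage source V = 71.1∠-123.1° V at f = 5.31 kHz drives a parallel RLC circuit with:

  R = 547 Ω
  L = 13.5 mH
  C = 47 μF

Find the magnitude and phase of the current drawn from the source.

Step 1 — Angular frequency: ω = 2π·f = 2π·5310 = 3.336e+04 rad/s.
Step 2 — Component impedances:
  R: Z = R = 547 Ω
  L: Z = jωL = j·3.336e+04·0.0135 = 0 + j450.4 Ω
  C: Z = 1/(jωC) = -j/(ω·C) = 0 - j0.6377 Ω
Step 3 — Parallel combination: 1/Z_total = 1/R + 1/L + 1/C; Z_total = 0.0007456 - j0.6386 Ω = 0.6386∠-89.9° Ω.
Step 4 — Source phasor: V = 71.1∠-123.1° V = -38.83 - j59.56 V.
Step 5 — Ohm's law: I = V / Z_total = (-38.83 - j59.56) / (0.0007456 - j0.6386) = 93.2 - j60.91 A.
Step 6 — Convert to polar: |I| = 111.3 A, ∠I = -33.2°.

I = 111.3∠-33.2° A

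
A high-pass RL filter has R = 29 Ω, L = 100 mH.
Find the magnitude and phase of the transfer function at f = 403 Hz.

Step 1 — Angular frequency: ω = 2π·403 = 2532 rad/s.
Step 2 — Transfer function: H(jω) = jωL/(R + jωL).
Step 3 — Numerator jωL = j·253.2; denominator R + jωL = 29 + j253.2.
Step 4 — H = 0.9871 + j0.113.
Step 5 — Magnitude: |H| = 0.9935 (-0.1 dB); phase: φ = 6.5°.

|H| = 0.9935 (-0.1 dB), φ = 6.5°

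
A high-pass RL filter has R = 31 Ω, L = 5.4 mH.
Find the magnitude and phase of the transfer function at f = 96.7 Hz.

Step 1 — Angular frequency: ω = 2π·96.7 = 607.6 rad/s.
Step 2 — Transfer function: H(jω) = jωL/(R + jωL).
Step 3 — Numerator jωL = j·3.281; denominator R + jωL = 31 + j3.281.
Step 4 — H = 0.01108 + j0.1047.
Step 5 — Magnitude: |H| = 0.1052 (-19.6 dB); phase: φ = 84.0°.

|H| = 0.1052 (-19.6 dB), φ = 84.0°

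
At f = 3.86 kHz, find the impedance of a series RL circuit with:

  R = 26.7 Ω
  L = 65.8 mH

Step 1 — Angular frequency: ω = 2π·f = 2π·3860 = 2.425e+04 rad/s.
Step 2 — Component impedances:
  R: Z = R = 26.7 Ω
  L: Z = jωL = j·2.425e+04·0.0658 = 0 + j1596 Ω
Step 3 — Series combination: Z_total = R + L = 26.7 + j1596 Ω = 1596∠89.0° Ω.

Z = 26.7 + j1596 Ω = 1596∠89.0° Ω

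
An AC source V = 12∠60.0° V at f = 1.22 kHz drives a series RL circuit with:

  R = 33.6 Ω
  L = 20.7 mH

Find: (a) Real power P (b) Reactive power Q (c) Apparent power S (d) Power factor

Step 1 — Angular frequency: ω = 2π·f = 2π·1220 = 7665 rad/s.
Step 2 — Component impedances:
  R: Z = R = 33.6 Ω
  L: Z = jωL = j·7665·0.0207 = 0 + j158.7 Ω
Step 3 — Series combination: Z_total = R + L = 33.6 + j158.7 Ω = 162.2∠78.0° Ω.
Step 4 — Source phasor: V = 12∠60.0° V = 6 + j10.39 V.
Step 5 — Current: I = V / Z = 0.07035 - j0.02292 A = 0.07399∠-18.0° A.
Step 6 — Complex power: S = V·I* = 0.1839 + j0.8686 VA.
Step 7 — Real power: P = Re(S) = 0.1839 W.
Step 8 — Reactive power: Q = Im(S) = 0.8686 VAR.
Step 9 — Apparent power: |S| = 0.8878 VA.
Step 10 — Power factor: PF = P/|S| = 0.2072 (lagging).

(a) P = 0.1839 W  (b) Q = 0.8686 VAR  (c) S = 0.8878 VA  (d) PF = 0.2072 (lagging)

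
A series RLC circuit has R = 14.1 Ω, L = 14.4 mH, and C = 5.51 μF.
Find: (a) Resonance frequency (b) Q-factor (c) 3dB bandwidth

Step 1 — Resonance condition Im(Z)=0 gives ω₀ = 1/√(LC).
Step 2 — ω₀ = 1/√(0.0144·5.51e-06) = 3550 rad/s.
Step 3 — f₀ = ω₀/(2π) = 565 Hz.
Step 4 — Series Q: Q = ω₀L/R = 3550·0.0144/14.1 = 3.626.
Step 5 — 3dB bandwidth: Δω = ω₀/Q = 979.2 rad/s; BW = Δω/(2π) = 155.8 Hz.

(a) f₀ = 565 Hz  (b) Q = 3.626  (c) BW = 155.8 Hz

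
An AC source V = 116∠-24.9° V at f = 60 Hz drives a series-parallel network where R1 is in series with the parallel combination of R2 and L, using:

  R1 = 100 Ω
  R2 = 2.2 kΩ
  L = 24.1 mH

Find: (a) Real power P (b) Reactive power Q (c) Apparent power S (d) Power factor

Step 1 — Angular frequency: ω = 2π·f = 2π·60 = 377 rad/s.
Step 2 — Component impedances:
  R1: Z = R = 100 Ω
  R2: Z = R = 2200 Ω
  L: Z = jωL = j·377·0.0241 = 0 + j9.085 Ω
Step 3 — Parallel branch: R2 || L = 1/(1/R2 + 1/L) = 0.03752 + j9.085 Ω.
Step 4 — Series with R1: Z_total = R1 + (R2 || L) = 100 + j9.085 Ω = 100.4∠5.2° Ω.
Step 5 — Source phasor: V = 116∠-24.9° V = 105.2 - j48.84 V.
Step 6 — Current: I = V / Z = 0.9992 - j0.579 A = 1.155∠-30.1° A.
Step 7 — Complex power: S = V·I* = 133.4 + j12.12 VA.
Step 8 — Real power: P = Re(S) = 133.4 W.
Step 9 — Reactive power: Q = Im(S) = 12.12 VAR.
Step 10 — Apparent power: |S| = 134 VA.
Step 11 — Power factor: PF = P/|S| = 0.9959 (lagging).

(a) P = 133.4 W  (b) Q = 12.12 VAR  (c) S = 134 VA  (d) PF = 0.9959 (lagging)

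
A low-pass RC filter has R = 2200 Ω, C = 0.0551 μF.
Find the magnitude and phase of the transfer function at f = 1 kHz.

Step 1 — Angular frequency: ω = 2π·1000 = 6283 rad/s.
Step 2 — Transfer function: H(jω) = 1/(1 + jωRC).
Step 3 — Denominator: 1 + jωRC = 1 + j·6283·2200·5.51e-08 = 1 + j0.7616.
Step 4 — H = 0.6329 - j0.482.
Step 5 — Magnitude: |H| = 0.7955 (-2.0 dB); phase: φ = -37.3°.

|H| = 0.7955 (-2.0 dB), φ = -37.3°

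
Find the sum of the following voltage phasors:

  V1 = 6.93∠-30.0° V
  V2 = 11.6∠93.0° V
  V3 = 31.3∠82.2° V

Step 1 — Convert each phasor to rectangular form:
  V1 = 6.93·(cos(-30.0°) + j·sin(-30.0°)) = 6.002 - j3.465 V
  V2 = 11.6·(cos(93.0°) + j·sin(93.0°)) = -0.6071 + j11.58 V
  V3 = 31.3·(cos(82.2°) + j·sin(82.2°)) = 4.248 + j31.01 V
Step 2 — Sum components: V_total = 9.642 + j39.13 V.
Step 3 — Convert to polar: |V_total| = 40.3 V, ∠V_total = 76.2°.

V_total = 40.3∠76.2° V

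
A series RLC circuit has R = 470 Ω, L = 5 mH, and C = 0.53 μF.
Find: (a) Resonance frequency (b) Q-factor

Step 1 — Resonance condition Im(Z)=0 gives ω₀ = 1/√(LC).
Step 2 — ω₀ = 1/√(0.005·5.3e-07) = 1.943e+04 rad/s.
Step 3 — f₀ = ω₀/(2π) = 3092 Hz.
Step 4 — Series Q: Q = ω₀L/R = 1.943e+04·0.005/470 = 0.2067.

(a) f₀ = 3092 Hz  (b) Q = 0.2067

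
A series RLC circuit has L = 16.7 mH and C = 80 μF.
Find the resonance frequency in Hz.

Step 1 — Resonance condition Im(Z)=0 gives ω₀ = 1/√(LC).
Step 2 — ω₀ = 1/√(0.0167·8e-05) = 865.2 rad/s.
Step 3 — f₀ = ω₀/(2π) = 137.7 Hz.

f₀ = 137.7 Hz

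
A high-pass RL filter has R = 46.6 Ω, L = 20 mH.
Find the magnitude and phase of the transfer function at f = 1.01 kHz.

Step 1 — Angular frequency: ω = 2π·1010 = 6346 rad/s.
Step 2 — Transfer function: H(jω) = jωL/(R + jωL).
Step 3 — Numerator jωL = j·126.9; denominator R + jωL = 46.6 + j126.9.
Step 4 — H = 0.8812 + j0.3235.
Step 5 — Magnitude: |H| = 0.9387 (-0.5 dB); phase: φ = 20.2°.

|H| = 0.9387 (-0.5 dB), φ = 20.2°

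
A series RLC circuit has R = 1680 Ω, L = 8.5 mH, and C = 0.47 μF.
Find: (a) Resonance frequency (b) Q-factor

Step 1 — Resonance condition Im(Z)=0 gives ω₀ = 1/√(LC).
Step 2 — ω₀ = 1/√(0.0085·4.7e-07) = 1.582e+04 rad/s.
Step 3 — f₀ = ω₀/(2π) = 2518 Hz.
Step 4 — Series Q: Q = ω₀L/R = 1.582e+04·0.0085/1680 = 0.08005.

(a) f₀ = 2518 Hz  (b) Q = 0.08005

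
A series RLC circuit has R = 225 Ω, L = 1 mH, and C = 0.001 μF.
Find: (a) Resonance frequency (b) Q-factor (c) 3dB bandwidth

Step 1 — Resonance condition Im(Z)=0 gives ω₀ = 1/√(LC).
Step 2 — ω₀ = 1/√(0.001·1e-09) = 1e+06 rad/s.
Step 3 — f₀ = ω₀/(2π) = 1.592e+05 Hz.
Step 4 — Series Q: Q = ω₀L/R = 1e+06·0.001/225 = 4.444.
Step 5 — 3dB bandwidth: Δω = ω₀/Q = 2.25e+05 rad/s; BW = Δω/(2π) = 3.581e+04 Hz.

(a) f₀ = 1.592e+05 Hz  (b) Q = 4.444  (c) BW = 3.581e+04 Hz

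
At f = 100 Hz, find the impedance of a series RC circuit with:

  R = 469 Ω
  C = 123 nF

Step 1 — Angular frequency: ω = 2π·f = 2π·100 = 628.3 rad/s.
Step 2 — Component impedances:
  R: Z = R = 469 Ω
  C: Z = 1/(jωC) = -j/(ω·C) = 0 - j1.294e+04 Ω
Step 3 — Series combination: Z_total = R + C = 469 - j1.294e+04 Ω = 1.295e+04∠-87.9° Ω.

Z = 469 - j1.294e+04 Ω = 1.295e+04∠-87.9° Ω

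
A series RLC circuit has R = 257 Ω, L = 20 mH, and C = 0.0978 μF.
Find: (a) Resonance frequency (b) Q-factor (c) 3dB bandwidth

Step 1 — Resonance: ω₀ = 1/√(LC) = 1/√(0.02·9.78e-08) = 2.261e+04 rad/s.
Step 2 — f₀ = ω₀/(2π) = 3599 Hz.
Step 3 — Series Q: Q = ω₀L/R = 2.261e+04·0.02/257 = 1.76.
Step 4 — Bandwidth: Δω = ω₀/Q = 1.285e+04 rad/s; BW = Δω/(2π) = 2045 Hz.

(a) f₀ = 3599 Hz  (b) Q = 1.76  (c) BW = 2045 Hz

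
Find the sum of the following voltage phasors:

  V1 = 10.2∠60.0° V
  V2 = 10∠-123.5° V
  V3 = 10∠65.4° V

Step 1 — Convert each phasor to rectangular form:
  V1 = 10.2·(cos(60.0°) + j·sin(60.0°)) = 5.1 + j8.833 V
  V2 = 10·(cos(-123.5°) + j·sin(-123.5°)) = -5.519 - j8.339 V
  V3 = 10·(cos(65.4°) + j·sin(65.4°)) = 4.163 + j9.092 V
Step 2 — Sum components: V_total = 3.743 + j9.587 V.
Step 3 — Convert to polar: |V_total| = 10.29 V, ∠V_total = 68.7°.

V_total = 10.29∠68.7° V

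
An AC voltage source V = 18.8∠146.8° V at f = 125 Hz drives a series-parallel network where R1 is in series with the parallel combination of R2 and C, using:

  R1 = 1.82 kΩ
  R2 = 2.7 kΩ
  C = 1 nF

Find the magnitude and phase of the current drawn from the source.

Step 1 — Angular frequency: ω = 2π·f = 2π·125 = 785.4 rad/s.
Step 2 — Component impedances:
  R1: Z = R = 1820 Ω
  R2: Z = R = 2700 Ω
  C: Z = 1/(jωC) = -j/(ω·C) = 0 - j1.273e+06 Ω
Step 3 — Parallel branch: R2 || C = 1/(1/R2 + 1/C) = 2700 - j5.726 Ω.
Step 4 — Series with R1: Z_total = R1 + (R2 || C) = 4520 - j5.726 Ω = 4520∠-0.1° Ω.
Step 5 — Source phasor: V = 18.8∠146.8° V = -15.73 + j10.29 V.
Step 6 — Ohm's law: I = V / Z_total = (-15.73 + j10.29) / (4520 - j5.726) = -0.003483 + j0.002273 A.
Step 7 — Convert to polar: |I| = 0.004159 A, ∠I = 146.9°.

I = 0.004159∠146.9° A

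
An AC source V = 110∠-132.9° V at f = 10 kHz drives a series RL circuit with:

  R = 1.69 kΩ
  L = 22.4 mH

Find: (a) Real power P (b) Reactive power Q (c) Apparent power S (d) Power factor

Step 1 — Angular frequency: ω = 2π·f = 2π·1e+04 = 6.283e+04 rad/s.
Step 2 — Component impedances:
  R: Z = R = 1690 Ω
  L: Z = jωL = j·6.283e+04·0.0224 = 0 + j1407 Ω
Step 3 — Series combination: Z_total = R + L = 1690 + j1407 Ω = 2199∠39.8° Ω.
Step 4 — Source phasor: V = 110∠-132.9° V = -74.88 - j80.58 V.
Step 5 — Current: I = V / Z = -0.04961 - j0.006366 A = 0.05002∠-172.7° A.
Step 6 — Complex power: S = V·I* = 4.228 + j3.521 VA.
Step 7 — Real power: P = Re(S) = 4.228 W.
Step 8 — Reactive power: Q = Im(S) = 3.521 VAR.
Step 9 — Apparent power: |S| = 5.502 VA.
Step 10 — Power factor: PF = P/|S| = 0.7684 (lagging).

(a) P = 4.228 W  (b) Q = 3.521 VAR  (c) S = 5.502 VA  (d) PF = 0.7684 (lagging)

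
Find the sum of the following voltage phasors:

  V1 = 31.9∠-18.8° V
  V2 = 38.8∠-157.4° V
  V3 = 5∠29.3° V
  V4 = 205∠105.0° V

Step 1 — Convert each phasor to rectangular form:
  V1 = 31.9·(cos(-18.8°) + j·sin(-18.8°)) = 30.2 - j10.28 V
  V2 = 38.8·(cos(-157.4°) + j·sin(-157.4°)) = -35.82 - j14.91 V
  V3 = 5·(cos(29.3°) + j·sin(29.3°)) = 4.36 + j2.447 V
  V4 = 205·(cos(105.0°) + j·sin(105.0°)) = -53.06 + j198 V
Step 2 — Sum components: V_total = -54.32 + j175.3 V.
Step 3 — Convert to polar: |V_total| = 183.5 V, ∠V_total = 107.2°.

V_total = 183.5∠107.2° V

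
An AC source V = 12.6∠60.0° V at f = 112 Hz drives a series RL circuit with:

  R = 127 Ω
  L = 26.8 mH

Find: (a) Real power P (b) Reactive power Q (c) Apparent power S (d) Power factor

Step 1 — Angular frequency: ω = 2π·f = 2π·112 = 703.7 rad/s.
Step 2 — Component impedances:
  R: Z = R = 127 Ω
  L: Z = jωL = j·703.7·0.0268 = 0 + j18.86 Ω
Step 3 — Series combination: Z_total = R + L = 127 + j18.86 Ω = 128.4∠8.4° Ω.
Step 4 — Source phasor: V = 12.6∠60.0° V = 6.3 + j10.91 V.
Step 5 — Current: I = V / Z = 0.06102 + j0.07686 A = 0.09814∠51.6° A.
Step 6 — Complex power: S = V·I* = 1.223 + j0.1816 VA.
Step 7 — Real power: P = Re(S) = 1.223 W.
Step 8 — Reactive power: Q = Im(S) = 0.1816 VAR.
Step 9 — Apparent power: |S| = 1.237 VA.
Step 10 — Power factor: PF = P/|S| = 0.9892 (lagging).

(a) P = 1.223 W  (b) Q = 0.1816 VAR  (c) S = 1.237 VA  (d) PF = 0.9892 (lagging)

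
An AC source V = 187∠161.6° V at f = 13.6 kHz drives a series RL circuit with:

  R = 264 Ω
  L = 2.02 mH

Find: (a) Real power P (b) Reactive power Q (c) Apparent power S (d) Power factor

Step 1 — Angular frequency: ω = 2π·f = 2π·1.36e+04 = 8.545e+04 rad/s.
Step 2 — Component impedances:
  R: Z = R = 264 Ω
  L: Z = jωL = j·8.545e+04·0.00202 = 0 + j172.6 Ω
Step 3 — Series combination: Z_total = R + L = 264 + j172.6 Ω = 315.4∠33.2° Ω.
Step 4 — Source phasor: V = 187∠161.6° V = -177.4 + j59.03 V.
Step 5 — Current: I = V / Z = -0.3684 + j0.4645 A = 0.5929∠128.4° A.
Step 6 — Complex power: S = V·I* = 92.79 + j60.67 VA.
Step 7 — Real power: P = Re(S) = 92.79 W.
Step 8 — Reactive power: Q = Im(S) = 60.67 VAR.
Step 9 — Apparent power: |S| = 110.9 VA.
Step 10 — Power factor: PF = P/|S| = 0.837 (lagging).

(a) P = 92.79 W  (b) Q = 60.67 VAR  (c) S = 110.9 VA  (d) PF = 0.837 (lagging)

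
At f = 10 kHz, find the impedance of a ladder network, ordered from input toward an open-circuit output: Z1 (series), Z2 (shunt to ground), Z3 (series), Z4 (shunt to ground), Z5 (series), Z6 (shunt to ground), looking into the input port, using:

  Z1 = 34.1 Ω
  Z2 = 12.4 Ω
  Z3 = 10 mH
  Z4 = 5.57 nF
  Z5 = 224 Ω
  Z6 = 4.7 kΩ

Step 1 — Angular frequency: ω = 2π·f = 2π·1e+04 = 6.283e+04 rad/s.
Step 2 — Component impedances:
  Z1: Z = R = 34.1 Ω
  Z2: Z = R = 12.4 Ω
  Z3: Z = jωL = j·6.283e+04·0.01 = 0 + j628.3 Ω
  Z4: Z = 1/(jωC) = -j/(ω·C) = 0 - j2857 Ω
  Z5: Z = R = 224 Ω
  Z6: Z = R = 4700 Ω
Step 3 — Ladder network (open output): work backward from the far end, alternating series and parallel combinations. Z_in = 46.45 - j0.06032 Ω = 46.45∠-0.1° Ω.

Z = 46.45 - j0.06032 Ω = 46.45∠-0.1° Ω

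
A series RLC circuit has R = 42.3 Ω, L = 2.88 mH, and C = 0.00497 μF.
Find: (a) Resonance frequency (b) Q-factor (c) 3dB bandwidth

Step 1 — Resonance: ω₀ = 1/√(LC) = 1/√(0.00288·4.97e-09) = 2.643e+05 rad/s.
Step 2 — f₀ = ω₀/(2π) = 4.207e+04 Hz.
Step 3 — Series Q: Q = ω₀L/R = 2.643e+05·0.00288/42.3 = 18.
Step 4 — Bandwidth: Δω = ω₀/Q = 1.469e+04 rad/s; BW = Δω/(2π) = 2338 Hz.

(a) f₀ = 4.207e+04 Hz  (b) Q = 18  (c) BW = 2338 Hz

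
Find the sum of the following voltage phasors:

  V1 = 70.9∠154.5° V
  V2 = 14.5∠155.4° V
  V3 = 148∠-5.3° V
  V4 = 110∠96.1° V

Step 1 — Convert each phasor to rectangular form:
  V1 = 70.9·(cos(154.5°) + j·sin(154.5°)) = -63.99 + j30.52 V
  V2 = 14.5·(cos(155.4°) + j·sin(155.4°)) = -13.18 + j6.036 V
  V3 = 148·(cos(-5.3°) + j·sin(-5.3°)) = 147.4 - j13.67 V
  V4 = 110·(cos(96.1°) + j·sin(96.1°)) = -11.69 + j109.4 V
Step 2 — Sum components: V_total = 58.5 + j132.3 V.
Step 3 — Convert to polar: |V_total| = 144.6 V, ∠V_total = 66.1°.

V_total = 144.6∠66.1° V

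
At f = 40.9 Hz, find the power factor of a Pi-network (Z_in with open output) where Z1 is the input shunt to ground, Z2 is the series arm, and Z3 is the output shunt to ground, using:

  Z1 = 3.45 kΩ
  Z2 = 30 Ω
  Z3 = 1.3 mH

Step 1 — Angular frequency: ω = 2π·f = 2π·40.9 = 257 rad/s.
Step 2 — Component impedances:
  Z1: Z = R = 3450 Ω
  Z2: Z = R = 30 Ω
  Z3: Z = jωL = j·257·0.0013 = 0 + j0.3341 Ω
Step 3 — With open output, the series arm Z2 and the output shunt Z3 appear in series to ground: Z2 + Z3 = 30 + j0.3341 Ω.
Step 4 — Parallel with input shunt Z1: Z_in = Z1 || (Z2 + Z3) = 29.74 + j0.3283 Ω = 29.74∠0.6° Ω.
Step 5 — Power factor: PF = cos(φ) = Re(Z)/|Z| = 29.741/29.743 = 0.9999.
Step 6 — Type: Im(Z) = 0.3283 ⇒ lagging (phase φ = 0.6°).

PF = 0.9999 (lagging, φ = 0.6°)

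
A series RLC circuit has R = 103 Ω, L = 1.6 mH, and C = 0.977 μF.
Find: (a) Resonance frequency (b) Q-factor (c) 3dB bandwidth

Step 1 — Resonance: ω₀ = 1/√(LC) = 1/√(0.0016·9.77e-07) = 2.529e+04 rad/s.
Step 2 — f₀ = ω₀/(2π) = 4025 Hz.
Step 3 — Series Q: Q = ω₀L/R = 2.529e+04·0.0016/103 = 0.3929.
Step 4 — Bandwidth: Δω = ω₀/Q = 6.438e+04 rad/s; BW = Δω/(2π) = 1.025e+04 Hz.

(a) f₀ = 4025 Hz  (b) Q = 0.3929  (c) BW = 1.025e+04 Hz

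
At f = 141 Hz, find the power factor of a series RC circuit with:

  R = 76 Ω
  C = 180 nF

Step 1 — Angular frequency: ω = 2π·f = 2π·141 = 885.9 rad/s.
Step 2 — Component impedances:
  R: Z = R = 76 Ω
  C: Z = 1/(jωC) = -j/(ω·C) = 0 - j6271 Ω
Step 3 — Series combination: Z_total = R + C = 76 - j6271 Ω = 6271∠-89.3° Ω.
Step 4 — Power factor: PF = cos(φ) = Re(Z)/|Z| = 76/6271 = 0.01212.
Step 5 — Type: Im(Z) = -6271 ⇒ leading (phase φ = -89.3°).

PF = 0.01212 (leading, φ = -89.3°)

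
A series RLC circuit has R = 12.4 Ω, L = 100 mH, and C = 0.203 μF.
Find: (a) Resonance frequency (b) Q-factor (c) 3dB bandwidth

Step 1 — Resonance: ω₀ = 1/√(LC) = 1/√(0.1·2.03e-07) = 7019 rad/s.
Step 2 — f₀ = ω₀/(2π) = 1117 Hz.
Step 3 — Series Q: Q = ω₀L/R = 7019·0.1/12.4 = 56.6.
Step 4 — Bandwidth: Δω = ω₀/Q = 124 rad/s; BW = Δω/(2π) = 19.74 Hz.

(a) f₀ = 1117 Hz  (b) Q = 56.6  (c) BW = 19.74 Hz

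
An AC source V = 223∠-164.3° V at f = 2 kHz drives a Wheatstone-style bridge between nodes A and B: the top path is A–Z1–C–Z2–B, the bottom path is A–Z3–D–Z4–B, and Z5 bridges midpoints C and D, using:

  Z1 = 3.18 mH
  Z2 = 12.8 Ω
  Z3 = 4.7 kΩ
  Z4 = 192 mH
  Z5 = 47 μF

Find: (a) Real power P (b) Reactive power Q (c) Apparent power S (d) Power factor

Step 1 — Angular frequency: ω = 2π·f = 2π·2000 = 1.257e+04 rad/s.
Step 2 — Component impedances:
  Z1: Z = jωL = j·1.257e+04·0.00318 = 0 + j39.96 Ω
  Z2: Z = R = 12.8 Ω
  Z3: Z = R = 4700 Ω
  Z4: Z = jωL = j·1.257e+04·0.192 = 0 + j2413 Ω
  Z5: Z = 1/(jωC) = -j/(ω·C) = 0 - j1.693 Ω
Step 3 — Bridge requires nodal analysis (the Z5 bridge couples midpoints C and D, so the two paths cannot be reduced to a simple series/parallel combination). Setting node B to ground and injecting 1 A at node A, the 3-node admittance system at A, C, D solves to V_A = Z_AB = 13.14 + j40.03 Ω = 42.13∠71.8° Ω.
Step 4 — Source phasor: V = 223∠-164.3° V = -214.7 - j60.34 V.
Step 5 — Current: I = V / Z = -2.95 + j4.395 A = 5.293∠123.9° A.
Step 6 — Complex power: S = V·I* = 368.2 + j1122 VA.
Step 7 — Real power: P = Re(S) = 368.2 W.
Step 8 — Reactive power: Q = Im(S) = 1122 VAR.
Step 9 — Apparent power: |S| = 1180 VA.
Step 10 — Power factor: PF = P/|S| = 0.3119 (lagging).

(a) P = 368.2 W  (b) Q = 1122 VAR  (c) S = 1180 VA  (d) PF = 0.3119 (lagging)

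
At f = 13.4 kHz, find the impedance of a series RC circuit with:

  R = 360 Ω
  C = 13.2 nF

Step 1 — Angular frequency: ω = 2π·f = 2π·1.34e+04 = 8.419e+04 rad/s.
Step 2 — Component impedances:
  R: Z = R = 360 Ω
  C: Z = 1/(jωC) = -j/(ω·C) = 0 - j899.8 Ω
Step 3 — Series combination: Z_total = R + C = 360 - j899.8 Ω = 969.1∠-68.2° Ω.

Z = 360 - j899.8 Ω = 969.1∠-68.2° Ω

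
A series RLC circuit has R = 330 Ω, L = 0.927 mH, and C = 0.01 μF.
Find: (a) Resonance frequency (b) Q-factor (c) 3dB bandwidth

Step 1 — Resonance: ω₀ = 1/√(LC) = 1/√(0.000927·1e-08) = 3.284e+05 rad/s.
Step 2 — f₀ = ω₀/(2π) = 5.227e+04 Hz.
Step 3 — Series Q: Q = ω₀L/R = 3.284e+05·0.000927/330 = 0.9226.
Step 4 — Bandwidth: Δω = ω₀/Q = 3.56e+05 rad/s; BW = Δω/(2π) = 5.666e+04 Hz.

(a) f₀ = 5.227e+04 Hz  (b) Q = 0.9226  (c) BW = 5.666e+04 Hz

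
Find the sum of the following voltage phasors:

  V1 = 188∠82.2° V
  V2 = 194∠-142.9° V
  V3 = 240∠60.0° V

Step 1 — Convert each phasor to rectangular form:
  V1 = 188·(cos(82.2°) + j·sin(82.2°)) = 25.51 + j186.3 V
  V2 = 194·(cos(-142.9°) + j·sin(-142.9°)) = -154.7 - j117 V
  V3 = 240·(cos(60.0°) + j·sin(60.0°)) = 120 + j207.8 V
Step 2 — Sum components: V_total = -9.217 + j277.1 V.
Step 3 — Convert to polar: |V_total| = 277.2 V, ∠V_total = 91.9°.

V_total = 277.2∠91.9° V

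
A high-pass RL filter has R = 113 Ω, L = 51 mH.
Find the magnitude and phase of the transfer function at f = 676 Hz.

Step 1 — Angular frequency: ω = 2π·676 = 4247 rad/s.
Step 2 — Transfer function: H(jω) = jωL/(R + jωL).
Step 3 — Numerator jωL = j·216.6; denominator R + jωL = 113 + j216.6.
Step 4 — H = 0.7861 + j0.4101.
Step 5 — Magnitude: |H| = 0.8866 (-1.0 dB); phase: φ = 27.5°.

|H| = 0.8866 (-1.0 dB), φ = 27.5°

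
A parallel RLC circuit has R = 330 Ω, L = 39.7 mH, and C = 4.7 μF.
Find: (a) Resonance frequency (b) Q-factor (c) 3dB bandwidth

Step 1 — Resonance: ω₀ = 1/√(LC) = 1/√(0.0397·4.7e-06) = 2315 rad/s.
Step 2 — f₀ = ω₀/(2π) = 368.4 Hz.
Step 3 — Parallel Q: Q = R/(ω₀L) = 330/(2315·0.0397) = 3.591.
Step 4 — Bandwidth: Δω = ω₀/Q = 644.7 rad/s; BW = Δω/(2π) = 102.6 Hz.

(a) f₀ = 368.4 Hz  (b) Q = 3.591  (c) BW = 102.6 Hz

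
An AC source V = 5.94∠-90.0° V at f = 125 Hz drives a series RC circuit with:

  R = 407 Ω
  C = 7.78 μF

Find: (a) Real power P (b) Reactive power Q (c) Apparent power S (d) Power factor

Step 1 — Angular frequency: ω = 2π·f = 2π·125 = 785.4 rad/s.
Step 2 — Component impedances:
  R: Z = R = 407 Ω
  C: Z = 1/(jωC) = -j/(ω·C) = 0 - j163.7 Ω
Step 3 — Series combination: Z_total = R + C = 407 - j163.7 Ω = 438.7∠-21.9° Ω.
Step 4 — Source phasor: V = 5.94∠-90.0° V = 0 - j5.94 V.
Step 5 — Current: I = V / Z = 0.005052 - j0.01256 A = 0.01354∠-68.1° A.
Step 6 — Complex power: S = V·I* = 0.07463 - j0.03001 VA.
Step 7 — Real power: P = Re(S) = 0.07463 W.
Step 8 — Reactive power: Q = Im(S) = -0.03001 VAR.
Step 9 — Apparent power: |S| = 0.08043 VA.
Step 10 — Power factor: PF = P/|S| = 0.9278 (leading).

(a) P = 0.07463 W  (b) Q = -0.03001 VAR  (c) S = 0.08043 VA  (d) PF = 0.9278 (leading)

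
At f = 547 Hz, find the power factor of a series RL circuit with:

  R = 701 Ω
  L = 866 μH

Step 1 — Angular frequency: ω = 2π·f = 2π·547 = 3437 rad/s.
Step 2 — Component impedances:
  R: Z = R = 701 Ω
  L: Z = jωL = j·3437·0.000866 = 0 + j2.976 Ω
Step 3 — Series combination: Z_total = R + L = 701 + j2.976 Ω = 701∠0.2° Ω.
Step 4 — Power factor: PF = cos(φ) = Re(Z)/|Z| = 701/701 = 1.
Step 5 — Type: Im(Z) = 2.976 ⇒ lagging (phase φ = 0.2°).

PF = 1 (lagging, φ = 0.2°)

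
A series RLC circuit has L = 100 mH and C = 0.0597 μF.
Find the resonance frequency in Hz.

Step 1 — Resonance condition Im(Z)=0 gives ω₀ = 1/√(LC).
Step 2 — ω₀ = 1/√(0.1·5.97e-08) = 1.294e+04 rad/s.
Step 3 — f₀ = ω₀/(2π) = 2060 Hz.

f₀ = 2060 Hz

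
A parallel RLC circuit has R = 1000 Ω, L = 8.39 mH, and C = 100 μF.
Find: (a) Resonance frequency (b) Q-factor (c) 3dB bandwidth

Step 1 — Resonance: ω₀ = 1/√(LC) = 1/√(0.00839·0.0001) = 1092 rad/s.
Step 2 — f₀ = ω₀/(2π) = 173.8 Hz.
Step 3 — Parallel Q: Q = R/(ω₀L) = 1000/(1092·0.00839) = 109.2.
Step 4 — Bandwidth: Δω = ω₀/Q = 10 rad/s; BW = Δω/(2π) = 1.592 Hz.

(a) f₀ = 173.8 Hz  (b) Q = 109.2  (c) BW = 1.592 Hz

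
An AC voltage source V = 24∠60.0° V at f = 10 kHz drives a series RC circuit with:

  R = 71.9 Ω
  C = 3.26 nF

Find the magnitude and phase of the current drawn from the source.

Step 1 — Angular frequency: ω = 2π·f = 2π·1e+04 = 6.283e+04 rad/s.
Step 2 — Component impedances:
  R: Z = R = 71.9 Ω
  C: Z = 1/(jωC) = -j/(ω·C) = 0 - j4882 Ω
Step 3 — Series combination: Z_total = R + C = 71.9 - j4882 Ω = 4883∠-89.2° Ω.
Step 4 — Source phasor: V = 24∠60.0° V = 12 + j20.78 V.
Step 5 — Ohm's law: I = V / Z_total = (12 + j20.78) / (71.9 - j4882) = -0.00422 + j0.00252 A.
Step 6 — Convert to polar: |I| = 0.004915 A, ∠I = 149.2°.

I = 0.004915∠149.2° A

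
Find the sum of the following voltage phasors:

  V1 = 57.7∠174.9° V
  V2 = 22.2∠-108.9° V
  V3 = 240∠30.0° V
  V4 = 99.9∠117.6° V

Step 1 — Convert each phasor to rectangular form:
  V1 = 57.7·(cos(174.9°) + j·sin(174.9°)) = -57.47 + j5.129 V
  V2 = 22.2·(cos(-108.9°) + j·sin(-108.9°)) = -7.191 - j21 V
  V3 = 240·(cos(30.0°) + j·sin(30.0°)) = 207.8 + j120 V
  V4 = 99.9·(cos(117.6°) + j·sin(117.6°)) = -46.28 + j88.53 V
Step 2 — Sum components: V_total = 96.9 + j192.7 V.
Step 3 — Convert to polar: |V_total| = 215.7 V, ∠V_total = 63.3°.

V_total = 215.7∠63.3° V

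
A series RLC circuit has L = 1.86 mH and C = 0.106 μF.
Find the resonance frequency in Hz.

Step 1 — Resonance condition Im(Z)=0 gives ω₀ = 1/√(LC).
Step 2 — ω₀ = 1/√(0.00186·1.06e-07) = 7.122e+04 rad/s.
Step 3 — f₀ = ω₀/(2π) = 1.133e+04 Hz.

f₀ = 1.133e+04 Hz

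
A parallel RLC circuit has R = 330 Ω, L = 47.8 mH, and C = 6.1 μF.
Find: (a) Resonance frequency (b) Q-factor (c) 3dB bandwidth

Step 1 — Resonance: ω₀ = 1/√(LC) = 1/√(0.0478·6.1e-06) = 1852 rad/s.
Step 2 — f₀ = ω₀/(2π) = 294.7 Hz.
Step 3 — Parallel Q: Q = R/(ω₀L) = 330/(1852·0.0478) = 3.728.
Step 4 — Bandwidth: Δω = ω₀/Q = 496.8 rad/s; BW = Δω/(2π) = 79.06 Hz.

(a) f₀ = 294.7 Hz  (b) Q = 3.728  (c) BW = 79.06 Hz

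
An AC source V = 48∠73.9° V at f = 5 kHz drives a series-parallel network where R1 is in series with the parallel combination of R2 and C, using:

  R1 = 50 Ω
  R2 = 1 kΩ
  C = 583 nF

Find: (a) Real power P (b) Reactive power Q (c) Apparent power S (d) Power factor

Step 1 — Angular frequency: ω = 2π·f = 2π·5000 = 3.142e+04 rad/s.
Step 2 — Component impedances:
  R1: Z = R = 50 Ω
  R2: Z = R = 1000 Ω
  C: Z = 1/(jωC) = -j/(ω·C) = 0 - j54.6 Ω
Step 3 — Parallel branch: R2 || C = 1/(1/R2 + 1/C) = 2.972 - j54.44 Ω.
Step 4 — Series with R1: Z_total = R1 + (R2 || C) = 52.97 - j54.44 Ω = 75.96∠-45.8° Ω.
Step 5 — Source phasor: V = 48∠73.9° V = 13.31 + j46.12 V.
Step 6 — Current: I = V / Z = -0.3129 + j0.549 A = 0.6319∠119.7° A.
Step 7 — Complex power: S = V·I* = 21.15 - j21.74 VA.
Step 8 — Real power: P = Re(S) = 21.15 W.
Step 9 — Reactive power: Q = Im(S) = -21.74 VAR.
Step 10 — Apparent power: |S| = 30.33 VA.
Step 11 — Power factor: PF = P/|S| = 0.6974 (leading).

(a) P = 21.15 W  (b) Q = -21.74 VAR  (c) S = 30.33 VA  (d) PF = 0.6974 (leading)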